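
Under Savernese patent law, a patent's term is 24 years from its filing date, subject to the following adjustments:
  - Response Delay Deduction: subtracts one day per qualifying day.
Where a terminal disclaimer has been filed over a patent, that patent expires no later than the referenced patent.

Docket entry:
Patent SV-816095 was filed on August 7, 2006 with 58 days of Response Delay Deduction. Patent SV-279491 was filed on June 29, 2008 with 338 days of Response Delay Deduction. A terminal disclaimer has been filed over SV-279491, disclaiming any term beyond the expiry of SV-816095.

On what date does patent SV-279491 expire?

2030-06-10

Natural term of SV-279491:
  Base: filing + 24 years → 29 June 2032.
  Response Delay Deduction: −338 days → 27 July 2031.
Expiry of referenced patent SV-816095:
  Base: filing + 24 years → 7 August 2030.
  Response Delay Deduction: −58 days → 10 June 2030.
Terminal disclaimer: SV-279491 expires on the earlier of 27 July 2031 and 10 June 2030.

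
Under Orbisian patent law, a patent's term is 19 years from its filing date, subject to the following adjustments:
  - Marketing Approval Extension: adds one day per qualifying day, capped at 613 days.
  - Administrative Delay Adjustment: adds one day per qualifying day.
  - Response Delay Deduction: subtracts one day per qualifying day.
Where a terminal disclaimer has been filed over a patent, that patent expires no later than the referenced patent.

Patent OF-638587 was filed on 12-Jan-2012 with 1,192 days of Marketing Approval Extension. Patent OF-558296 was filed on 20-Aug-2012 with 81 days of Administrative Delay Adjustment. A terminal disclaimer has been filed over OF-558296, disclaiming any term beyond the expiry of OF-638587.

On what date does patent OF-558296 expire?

2031-11-09

Natural term of OF-558296:
  Base: filing + 19 years → 20 August 2031.
  Administrative Delay Adjustment: +81 days → 9 November 2031.
Expiry of referenced patent OF-638587:
  Base: filing + 19 years → 12 January 2031.
  Marketing Approval Extension: 1192 days claimed exceeds the 613-day cap, so +613 days → 16 September 2032.
Terminal disclaimer: OF-558296 expires on the earlier of 9 November 2031 and 16 September 2032.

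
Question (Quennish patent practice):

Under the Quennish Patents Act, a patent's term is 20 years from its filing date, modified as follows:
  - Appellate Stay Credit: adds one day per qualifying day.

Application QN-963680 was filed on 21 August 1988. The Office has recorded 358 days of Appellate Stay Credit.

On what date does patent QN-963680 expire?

Base term: filing date + 20 years → 21 August 2008.
Appellate Stay Credit: +358 days → 14 August 2009.

August 14, 2009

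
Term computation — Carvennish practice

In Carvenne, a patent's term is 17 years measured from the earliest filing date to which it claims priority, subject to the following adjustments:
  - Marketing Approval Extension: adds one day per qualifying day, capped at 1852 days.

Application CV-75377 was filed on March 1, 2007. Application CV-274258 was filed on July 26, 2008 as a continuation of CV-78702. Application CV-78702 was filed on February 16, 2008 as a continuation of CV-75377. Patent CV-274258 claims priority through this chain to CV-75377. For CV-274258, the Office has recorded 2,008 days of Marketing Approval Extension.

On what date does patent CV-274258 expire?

March 27, 2029

Earliest priority filing: 1 March 2007.
Base term: 1 March 2007 + 17 years → 1 March 2024.
Marketing Approval Extension: 2008 days claimed exceeds the 1852-day cap, so +1852 days → 27 March 2029.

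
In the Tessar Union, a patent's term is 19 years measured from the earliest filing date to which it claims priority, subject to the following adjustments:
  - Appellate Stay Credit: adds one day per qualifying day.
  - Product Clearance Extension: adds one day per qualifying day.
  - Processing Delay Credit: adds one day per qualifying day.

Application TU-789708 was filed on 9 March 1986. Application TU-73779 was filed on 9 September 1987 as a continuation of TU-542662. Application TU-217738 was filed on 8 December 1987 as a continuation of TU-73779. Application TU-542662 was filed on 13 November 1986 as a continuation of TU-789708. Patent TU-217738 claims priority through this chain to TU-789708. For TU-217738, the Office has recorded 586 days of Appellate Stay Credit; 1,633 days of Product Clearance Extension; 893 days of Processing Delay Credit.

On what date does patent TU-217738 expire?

2013-09-15

Earliest priority filing: 9 March 1986.
Base term: 9 March 1986 + 19 years → 9 March 2005.
Appellate Stay Credit: +586 days → 16 October 2006.
Product Clearance Extension: +1633 days → 6 April 2011.
Processing Delay Credit: +893 days → 15 September 2013.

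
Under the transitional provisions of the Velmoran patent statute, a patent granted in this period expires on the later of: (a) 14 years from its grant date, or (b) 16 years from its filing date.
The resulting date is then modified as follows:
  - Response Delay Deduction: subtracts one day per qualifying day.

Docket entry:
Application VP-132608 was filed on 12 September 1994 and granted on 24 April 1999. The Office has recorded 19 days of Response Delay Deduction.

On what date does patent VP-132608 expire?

April 5, 2013

(a) grant + 14 years → 24 April 2013.
(b) filing + 16 years → 12 September 2010.
Later of the two: 24 April 2013.
Response Delay Deduction: −19 days → 5 April 2013.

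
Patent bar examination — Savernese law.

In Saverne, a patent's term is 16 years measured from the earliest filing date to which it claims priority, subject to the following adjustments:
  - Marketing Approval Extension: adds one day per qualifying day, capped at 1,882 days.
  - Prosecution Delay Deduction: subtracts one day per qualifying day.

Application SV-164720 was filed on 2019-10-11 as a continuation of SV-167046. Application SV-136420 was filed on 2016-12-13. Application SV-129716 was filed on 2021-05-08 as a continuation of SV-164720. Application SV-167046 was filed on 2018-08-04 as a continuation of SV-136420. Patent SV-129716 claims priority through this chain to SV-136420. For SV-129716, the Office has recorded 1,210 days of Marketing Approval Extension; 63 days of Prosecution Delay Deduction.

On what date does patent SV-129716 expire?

Earliest priority filing: 13 December 2016.
Base term: 13 December 2016 + 16 years → 13 December 2032.
Marketing Approval Extension: 1210 days (within the 1882-day cap) → +1210 days → 6 April 2036.
Prosecution Delay Deduction: −63 days → 3 February 2036.

February 3, 2036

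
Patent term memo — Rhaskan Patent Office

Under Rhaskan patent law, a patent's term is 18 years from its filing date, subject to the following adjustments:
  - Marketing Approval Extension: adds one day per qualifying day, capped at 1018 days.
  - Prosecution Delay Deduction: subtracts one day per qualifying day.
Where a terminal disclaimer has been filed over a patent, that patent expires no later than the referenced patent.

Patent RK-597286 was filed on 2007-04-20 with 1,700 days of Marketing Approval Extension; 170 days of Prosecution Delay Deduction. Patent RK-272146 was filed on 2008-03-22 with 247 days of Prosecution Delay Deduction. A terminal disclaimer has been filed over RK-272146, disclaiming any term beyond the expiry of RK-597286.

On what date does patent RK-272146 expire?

2025-07-18

Natural term of RK-272146:
  Base: filing + 18 years → 22 March 2026.
  Prosecution Delay Deduction: −247 days → 18 July 2025.
Expiry of referenced patent RK-597286:
  Base: filing + 18 years → 20 April 2025.
  Marketing Approval Extension: 1700 days claimed exceeds the 1018-day cap, so +1018 days → 2 February 2028.
  Prosecution Delay Deduction: −170 days → 16 August 2027.
Terminal disclaimer: RK-272146 expires on the earlier of 18 July 2025 and 16 August 2027.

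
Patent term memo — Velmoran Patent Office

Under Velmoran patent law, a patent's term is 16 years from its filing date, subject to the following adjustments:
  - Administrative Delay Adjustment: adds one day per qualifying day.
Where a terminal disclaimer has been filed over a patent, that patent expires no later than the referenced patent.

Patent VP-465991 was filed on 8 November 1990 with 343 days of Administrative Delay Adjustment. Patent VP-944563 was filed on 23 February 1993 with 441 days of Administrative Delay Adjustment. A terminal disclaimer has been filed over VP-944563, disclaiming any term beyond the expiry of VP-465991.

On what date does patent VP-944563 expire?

October 17, 2007

Natural term of VP-944563:
  Base: filing + 16 years → 23 February 2009.
  Administrative Delay Adjustment: +441 days → 10 May 2010.
Expiry of referenced patent VP-465991:
  Base: filing + 16 years → 8 November 2006.
  Administrative Delay Adjustment: +343 days → 17 October 2007.
Terminal disclaimer: VP-944563 expires on the earlier of 10 May 2010 and 17 October 2007.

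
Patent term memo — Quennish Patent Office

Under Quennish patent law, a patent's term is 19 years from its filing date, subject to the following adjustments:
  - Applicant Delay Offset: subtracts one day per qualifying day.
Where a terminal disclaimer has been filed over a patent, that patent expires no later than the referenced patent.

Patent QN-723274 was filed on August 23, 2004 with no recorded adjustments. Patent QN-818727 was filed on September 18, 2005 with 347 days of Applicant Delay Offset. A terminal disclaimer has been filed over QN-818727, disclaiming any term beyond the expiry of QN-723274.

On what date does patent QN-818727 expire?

August 23, 2023

Natural term of QN-818727:
  Base: filing + 19 years → 18 September 2024.
  Applicant Delay Offset: −347 days → 7 October 2023.
Expiry of referenced patent QN-723274:
  Base: filing + 19 years → 23 August 2023.
Terminal disclaimer: QN-818727 expires on the earlier of 7 October 2023 and 23 August 2023.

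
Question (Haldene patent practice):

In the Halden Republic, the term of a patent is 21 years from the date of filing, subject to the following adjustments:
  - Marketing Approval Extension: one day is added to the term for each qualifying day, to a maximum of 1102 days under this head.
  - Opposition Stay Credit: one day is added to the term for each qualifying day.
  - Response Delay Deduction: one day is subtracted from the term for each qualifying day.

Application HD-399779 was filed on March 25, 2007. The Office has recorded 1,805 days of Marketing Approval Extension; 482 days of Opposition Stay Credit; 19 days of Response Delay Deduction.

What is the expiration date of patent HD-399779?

Base term: filing date + 21 years → 25 March 2028.
Marketing Approval Extension: 1805 days claimed exceeds the 1102-day cap, so +1102 days → 1 April 2031.
Opposition Stay Credit: +482 days → 26 July 2032.
Response Delay Deduction: −19 days → 7 July 2032.

2032-07-07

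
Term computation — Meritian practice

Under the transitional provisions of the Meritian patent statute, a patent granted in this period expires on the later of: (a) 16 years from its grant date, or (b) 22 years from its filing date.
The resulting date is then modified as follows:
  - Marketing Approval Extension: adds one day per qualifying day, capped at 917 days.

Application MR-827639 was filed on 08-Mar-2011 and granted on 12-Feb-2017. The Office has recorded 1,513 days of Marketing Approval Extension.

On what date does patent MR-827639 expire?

2035-09-11

(a) grant + 16 years → 12 February 2033.
(b) filing + 22 years → 8 March 2033.
Later of the two: 8 March 2033.
Marketing Approval Extension: 1513 days claimed exceeds the 917-day cap, so +917 days → 11 September 2035.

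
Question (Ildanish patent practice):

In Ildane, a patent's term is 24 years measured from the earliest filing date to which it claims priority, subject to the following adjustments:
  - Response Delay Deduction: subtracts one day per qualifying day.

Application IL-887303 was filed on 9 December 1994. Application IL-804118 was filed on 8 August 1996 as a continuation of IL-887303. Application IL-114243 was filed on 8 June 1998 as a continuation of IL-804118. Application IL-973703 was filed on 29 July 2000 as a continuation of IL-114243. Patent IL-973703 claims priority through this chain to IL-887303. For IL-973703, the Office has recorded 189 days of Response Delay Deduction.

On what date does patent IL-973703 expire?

Earliest priority filing: 9 December 1994.
Base term: 9 December 1994 + 24 years → 9 December 2018.
Response Delay Deduction: −189 days → 3 June 2018.

June 3, 2018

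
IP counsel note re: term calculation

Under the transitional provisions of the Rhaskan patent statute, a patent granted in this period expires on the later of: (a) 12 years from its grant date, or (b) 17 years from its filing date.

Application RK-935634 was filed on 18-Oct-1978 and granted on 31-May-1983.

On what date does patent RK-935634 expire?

(a) grant + 12 years → 31 May 1995.
(b) filing + 17 years → 18 October 1995.
Later of the two: 18 October 1995.

October 18, 1995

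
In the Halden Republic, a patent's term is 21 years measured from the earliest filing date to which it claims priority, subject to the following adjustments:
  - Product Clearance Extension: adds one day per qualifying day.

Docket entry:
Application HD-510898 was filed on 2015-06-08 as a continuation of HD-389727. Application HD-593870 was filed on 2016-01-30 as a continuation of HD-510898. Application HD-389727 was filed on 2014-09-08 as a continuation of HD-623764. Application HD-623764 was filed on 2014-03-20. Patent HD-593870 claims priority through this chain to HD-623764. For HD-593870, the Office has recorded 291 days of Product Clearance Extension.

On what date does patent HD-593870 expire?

January 5, 2036

Earliest priority filing: 20 March 2014.
Base term: 20 March 2014 + 21 years → 20 March 2035.
Product Clearance Extension: +291 days → 5 January 2036.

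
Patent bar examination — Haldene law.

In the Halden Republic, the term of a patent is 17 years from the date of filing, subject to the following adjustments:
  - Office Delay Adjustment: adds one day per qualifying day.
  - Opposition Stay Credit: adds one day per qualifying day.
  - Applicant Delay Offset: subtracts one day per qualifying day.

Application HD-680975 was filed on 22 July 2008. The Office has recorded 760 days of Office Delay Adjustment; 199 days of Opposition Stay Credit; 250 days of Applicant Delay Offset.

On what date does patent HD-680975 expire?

July 1, 2027

Base term: filing date + 17 years → 22 July 2025.
Office Delay Adjustment: +760 days → 21 August 2027.
Opposition Stay Credit: +199 days → 7 March 2028.
Applicant Delay Offset: −250 days → 1 July 2027.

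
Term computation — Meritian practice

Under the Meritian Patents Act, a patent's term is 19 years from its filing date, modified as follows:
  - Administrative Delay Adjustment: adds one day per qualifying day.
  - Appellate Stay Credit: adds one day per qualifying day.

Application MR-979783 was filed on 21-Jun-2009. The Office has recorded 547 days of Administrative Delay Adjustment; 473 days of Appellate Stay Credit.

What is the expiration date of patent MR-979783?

Base term: filing date + 19 years → 21 June 2028.
Administrative Delay Adjustment: +547 days → 20 December 2029.
Appellate Stay Credit: +473 days → 7 April 2031.

2031-04-07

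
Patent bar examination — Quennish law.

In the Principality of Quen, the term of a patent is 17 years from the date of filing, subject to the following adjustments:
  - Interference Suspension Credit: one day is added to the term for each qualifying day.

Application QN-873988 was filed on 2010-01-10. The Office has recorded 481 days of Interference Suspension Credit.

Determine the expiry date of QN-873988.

May 5, 2028

Base term: filing date + 17 years → 10 January 2027.
Interference Suspension Credit: +481 days → 5 May 2028.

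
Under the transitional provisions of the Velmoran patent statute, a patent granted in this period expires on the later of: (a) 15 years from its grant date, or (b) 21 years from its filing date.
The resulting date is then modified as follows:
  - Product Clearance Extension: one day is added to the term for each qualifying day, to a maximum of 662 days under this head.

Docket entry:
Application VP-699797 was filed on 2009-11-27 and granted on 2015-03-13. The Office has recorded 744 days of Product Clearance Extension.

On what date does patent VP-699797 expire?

(a) grant + 15 years → 13 March 2030.
(b) filing + 21 years → 27 November 2030.
Later of the two: 27 November 2030.
Product Clearance Extension: 744 days claimed exceeds the 662-day cap, so +662 days → 19 September 2032.

September 19, 2032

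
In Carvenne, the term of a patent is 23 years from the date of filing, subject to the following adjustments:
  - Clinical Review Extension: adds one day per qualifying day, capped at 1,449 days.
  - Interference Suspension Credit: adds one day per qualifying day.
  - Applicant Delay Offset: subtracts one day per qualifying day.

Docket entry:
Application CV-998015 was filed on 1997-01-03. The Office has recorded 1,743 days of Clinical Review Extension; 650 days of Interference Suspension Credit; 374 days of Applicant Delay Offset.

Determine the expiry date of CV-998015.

Base term: filing date + 23 years → 3 January 2020.
Clinical Review Extension: 1743 days claimed exceeds the 1449-day cap, so +1449 days → 22 December 2023.
Interference Suspension Credit: +650 days → 2 October 2025.
Applicant Delay Offset: −374 days → 23 September 2024.

2024-09-23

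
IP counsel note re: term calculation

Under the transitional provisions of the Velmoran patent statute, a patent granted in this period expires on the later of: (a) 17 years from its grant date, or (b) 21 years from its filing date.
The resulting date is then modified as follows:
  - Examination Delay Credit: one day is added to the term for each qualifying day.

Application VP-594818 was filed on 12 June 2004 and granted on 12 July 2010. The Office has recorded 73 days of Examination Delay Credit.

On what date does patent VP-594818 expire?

(a) grant + 17 years → 12 July 2027.
(b) filing + 21 years → 12 June 2025.
Later of the two: 12 July 2027.
Examination Delay Credit: +73 days → 23 September 2027.

September 23, 2027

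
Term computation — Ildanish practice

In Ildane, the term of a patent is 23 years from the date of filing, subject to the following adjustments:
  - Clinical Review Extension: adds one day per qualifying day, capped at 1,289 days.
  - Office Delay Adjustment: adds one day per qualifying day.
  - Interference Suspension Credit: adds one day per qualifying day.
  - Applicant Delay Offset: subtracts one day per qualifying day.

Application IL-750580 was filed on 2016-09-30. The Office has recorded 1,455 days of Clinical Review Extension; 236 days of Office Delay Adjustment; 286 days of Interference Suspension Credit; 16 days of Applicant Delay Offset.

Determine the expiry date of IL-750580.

2044-08-29

Base term: filing date + 23 years → 30 September 2039.
Clinical Review Extension: 1455 days claimed exceeds the 1289-day cap, so +1289 days → 11 April 2043.
Office Delay Adjustment: +236 days → 3 December 2043.
Interference Suspension Credit: +286 days → 14 September 2044.
Applicant Delay Offset: −16 days → 29 August 2044.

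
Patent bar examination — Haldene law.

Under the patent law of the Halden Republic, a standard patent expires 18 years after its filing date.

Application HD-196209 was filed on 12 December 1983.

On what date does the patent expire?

December 12, 2001

Filing date + 18 years → 12 December 2001.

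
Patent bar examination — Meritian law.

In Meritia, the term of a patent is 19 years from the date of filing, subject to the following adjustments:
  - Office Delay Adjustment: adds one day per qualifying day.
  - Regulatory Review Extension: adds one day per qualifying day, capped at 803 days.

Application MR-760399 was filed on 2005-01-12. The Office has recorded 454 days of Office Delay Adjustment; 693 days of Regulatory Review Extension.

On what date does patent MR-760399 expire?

Base term: filing date + 19 years → 12 January 2024.
Office Delay Adjustment: +454 days → 10 April 2025.
Regulatory Review Extension: 693 days (within the 803-day cap) → +693 days → 4 March 2027.

2027-03-04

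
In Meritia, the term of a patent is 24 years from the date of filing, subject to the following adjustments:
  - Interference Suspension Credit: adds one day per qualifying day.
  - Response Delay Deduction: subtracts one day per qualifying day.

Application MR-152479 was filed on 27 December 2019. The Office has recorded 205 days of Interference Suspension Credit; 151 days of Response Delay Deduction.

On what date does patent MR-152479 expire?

2044-02-19

Base term: filing date + 24 years → 27 December 2043.
Interference Suspension Credit: +205 days → 19 July 2044.
Response Delay Deduction: −151 days → 19 February 2044.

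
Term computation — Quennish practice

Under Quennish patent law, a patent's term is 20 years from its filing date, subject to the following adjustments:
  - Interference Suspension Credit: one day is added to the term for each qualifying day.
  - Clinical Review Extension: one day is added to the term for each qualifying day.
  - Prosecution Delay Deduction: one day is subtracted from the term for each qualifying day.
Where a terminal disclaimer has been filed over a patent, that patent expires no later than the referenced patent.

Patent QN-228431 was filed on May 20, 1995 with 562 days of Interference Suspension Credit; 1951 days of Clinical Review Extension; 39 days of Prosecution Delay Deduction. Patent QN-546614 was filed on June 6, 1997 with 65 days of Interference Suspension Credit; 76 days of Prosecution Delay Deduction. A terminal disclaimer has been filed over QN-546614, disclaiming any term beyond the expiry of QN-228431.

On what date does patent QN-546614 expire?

Natural term of QN-546614:
  Base: filing + 20 years → 6 June 2017.
  Interference Suspension Credit: +65 days → 10 August 2017.
  Prosecution Delay Deduction: −76 days → 26 May 2017.
Expiry of referenced patent QN-228431:
  Base: filing + 20 years → 20 May 2015.
  Interference Suspension Credit: +562 days → 2 December 2016.
  Clinical Review Extension: +1951 days → 6 April 2022.
  Prosecution Delay Deduction: −39 days → 26 February 2022.
Terminal disclaimer: QN-546614 expires on the earlier of 26 May 2017 and 26 February 2022.

2017-05-26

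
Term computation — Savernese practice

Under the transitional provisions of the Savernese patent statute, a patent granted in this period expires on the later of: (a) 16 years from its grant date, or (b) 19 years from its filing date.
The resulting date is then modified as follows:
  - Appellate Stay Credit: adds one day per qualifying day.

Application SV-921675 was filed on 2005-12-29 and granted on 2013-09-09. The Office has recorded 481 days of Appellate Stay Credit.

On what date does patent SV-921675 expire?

2031-01-03

(a) grant + 16 years → 9 September 2029.
(b) filing + 19 years → 29 December 2024.
Later of the two: 9 September 2029.
Appellate Stay Credit: +481 days → 3 January 2031.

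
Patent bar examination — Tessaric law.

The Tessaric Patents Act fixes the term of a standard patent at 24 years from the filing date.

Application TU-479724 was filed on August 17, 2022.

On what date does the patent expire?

2046-08-17

Filing date + 24 years → 17 August 2046.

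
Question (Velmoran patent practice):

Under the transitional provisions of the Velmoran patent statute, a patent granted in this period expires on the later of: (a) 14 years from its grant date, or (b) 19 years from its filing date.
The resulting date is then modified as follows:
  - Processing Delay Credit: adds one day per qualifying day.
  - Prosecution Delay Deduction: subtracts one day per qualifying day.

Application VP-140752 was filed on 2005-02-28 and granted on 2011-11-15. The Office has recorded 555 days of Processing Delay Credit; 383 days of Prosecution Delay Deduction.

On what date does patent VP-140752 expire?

May 6, 2026

(a) grant + 14 years → 15 November 2025.
(b) filing + 19 years → 28 February 2024.
Later of the two: 15 November 2025.
Processing Delay Credit: +555 days → 24 May 2027.
Prosecution Delay Deduction: −383 days → 6 May 2026.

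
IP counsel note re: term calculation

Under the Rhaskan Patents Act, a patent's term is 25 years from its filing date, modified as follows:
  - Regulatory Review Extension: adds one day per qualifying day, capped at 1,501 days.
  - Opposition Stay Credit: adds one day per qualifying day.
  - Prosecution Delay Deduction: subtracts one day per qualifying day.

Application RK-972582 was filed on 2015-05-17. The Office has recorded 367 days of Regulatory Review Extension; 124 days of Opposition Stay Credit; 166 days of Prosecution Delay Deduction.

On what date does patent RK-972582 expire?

Base term: filing date + 25 years → 17 May 2040.
Regulatory Review Extension: 367 days (within the 1501-day cap) → +367 days → 19 May 2041.
Opposition Stay Credit: +124 days → 20 September 2041.
Prosecution Delay Deduction: −166 days → 7 April 2041.

April 7, 2041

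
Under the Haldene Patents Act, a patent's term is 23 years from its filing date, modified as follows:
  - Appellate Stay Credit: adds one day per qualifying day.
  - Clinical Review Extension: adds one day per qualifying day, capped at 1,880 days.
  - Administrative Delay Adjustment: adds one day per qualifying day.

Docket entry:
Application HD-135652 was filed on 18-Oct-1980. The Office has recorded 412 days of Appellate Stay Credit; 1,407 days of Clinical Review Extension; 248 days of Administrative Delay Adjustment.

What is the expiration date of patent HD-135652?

Base term: filing date + 23 years → 18 October 2003.
Appellate Stay Credit: +412 days → 3 December 2004.
Clinical Review Extension: 1407 days (within the 1880-day cap) → +1407 days → 10 October 2008.
Administrative Delay Adjustment: +248 days → 15 June 2009.

2009-06-15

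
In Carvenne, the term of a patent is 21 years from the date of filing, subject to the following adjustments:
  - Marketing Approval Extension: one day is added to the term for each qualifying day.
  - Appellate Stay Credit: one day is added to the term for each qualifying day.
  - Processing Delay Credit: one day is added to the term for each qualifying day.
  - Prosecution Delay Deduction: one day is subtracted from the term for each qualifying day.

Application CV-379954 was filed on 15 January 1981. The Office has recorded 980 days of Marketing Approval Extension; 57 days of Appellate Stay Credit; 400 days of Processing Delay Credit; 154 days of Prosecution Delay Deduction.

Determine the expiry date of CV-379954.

Base term: filing date + 21 years → 15 January 2002.
Marketing Approval Extension: +980 days → 21 September 2004.
Appellate Stay Credit: +57 days → 17 November 2004.
Processing Delay Credit: +400 days → 22 December 2005.
Prosecution Delay Deduction: −154 days → 21 July 2005.

July 21, 2005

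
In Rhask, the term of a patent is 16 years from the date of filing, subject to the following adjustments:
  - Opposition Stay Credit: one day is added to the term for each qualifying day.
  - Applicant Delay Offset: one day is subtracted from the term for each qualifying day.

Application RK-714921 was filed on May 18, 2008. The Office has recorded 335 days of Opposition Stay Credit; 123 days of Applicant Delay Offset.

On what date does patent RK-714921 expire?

Base term: filing date + 16 years → 18 May 2024.
Opposition Stay Credit: +335 days → 18 April 2025.
Applicant Delay Offset: −123 days → 16 December 2024.

December 16, 2024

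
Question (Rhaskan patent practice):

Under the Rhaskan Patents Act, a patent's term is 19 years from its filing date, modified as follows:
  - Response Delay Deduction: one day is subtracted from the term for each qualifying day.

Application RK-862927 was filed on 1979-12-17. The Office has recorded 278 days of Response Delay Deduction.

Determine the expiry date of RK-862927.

1998-03-14

Base term: filing date + 19 years → 17 December 1998.
Response Delay Deduction: −278 days → 14 March 1998.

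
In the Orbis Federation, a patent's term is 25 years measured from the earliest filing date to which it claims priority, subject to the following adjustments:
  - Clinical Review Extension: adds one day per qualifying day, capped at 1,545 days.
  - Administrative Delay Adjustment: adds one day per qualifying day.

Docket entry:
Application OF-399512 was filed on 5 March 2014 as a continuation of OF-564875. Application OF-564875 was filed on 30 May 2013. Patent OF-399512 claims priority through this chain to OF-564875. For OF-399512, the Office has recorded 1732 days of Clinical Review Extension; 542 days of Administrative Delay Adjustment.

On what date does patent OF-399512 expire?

Earliest priority filing: 30 May 2013.
Base term: 30 May 2013 + 25 years → 30 May 2038.
Clinical Review Extension: 1732 days claimed exceeds the 1545-day cap, so +1545 days → 22 August 2042.
Administrative Delay Adjustment: +542 days → 15 February 2044.

2044-02-15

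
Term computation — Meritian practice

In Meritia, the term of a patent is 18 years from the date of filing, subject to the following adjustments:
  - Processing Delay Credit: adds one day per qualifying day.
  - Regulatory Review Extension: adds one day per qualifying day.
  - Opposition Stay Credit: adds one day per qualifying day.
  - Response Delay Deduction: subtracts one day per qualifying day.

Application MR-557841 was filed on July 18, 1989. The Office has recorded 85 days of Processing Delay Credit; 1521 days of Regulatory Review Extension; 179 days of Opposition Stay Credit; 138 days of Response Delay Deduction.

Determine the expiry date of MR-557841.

January 20, 2012

Base term: filing date + 18 years → 18 July 2007.
Processing Delay Credit: +85 days → 11 October 2007.
Regulatory Review Extension: +1521 days → 10 December 2011.
Opposition Stay Credit: +179 days → 6 June 2012.
Response Delay Deduction: −138 days → 20 January 2012.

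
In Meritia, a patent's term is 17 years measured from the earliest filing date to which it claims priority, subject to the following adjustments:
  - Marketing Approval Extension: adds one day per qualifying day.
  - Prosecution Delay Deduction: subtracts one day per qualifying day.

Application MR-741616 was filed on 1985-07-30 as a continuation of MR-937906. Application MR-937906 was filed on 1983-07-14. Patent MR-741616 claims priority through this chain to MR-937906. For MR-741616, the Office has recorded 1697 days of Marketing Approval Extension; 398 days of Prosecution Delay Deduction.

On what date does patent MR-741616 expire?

February 3, 2004

Earliest priority filing: 14 July 1983.
Base term: 14 July 1983 + 17 years → 14 July 2000.
Marketing Approval Extension: +1697 days → 7 March 2005.
Prosecution Delay Deduction: −398 days → 3 February 2004.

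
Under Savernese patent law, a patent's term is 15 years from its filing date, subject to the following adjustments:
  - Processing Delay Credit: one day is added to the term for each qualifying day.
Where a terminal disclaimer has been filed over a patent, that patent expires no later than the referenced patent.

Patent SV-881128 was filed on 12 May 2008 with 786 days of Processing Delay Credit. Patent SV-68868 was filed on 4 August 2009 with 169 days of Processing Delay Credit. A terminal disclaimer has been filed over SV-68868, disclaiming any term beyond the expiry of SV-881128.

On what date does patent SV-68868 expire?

January 20, 2025

Natural term of SV-68868:
  Base: filing + 15 years → 4 August 2024.
  Processing Delay Credit: +169 days → 20 January 2025.
Expiry of referenced patent SV-881128:
  Base: filing + 15 years → 12 May 2023.
  Processing Delay Credit: +786 days → 6 July 2025.
Terminal disclaimer: SV-68868 expires on the earlier of 20 January 2025 and 6 July 2025.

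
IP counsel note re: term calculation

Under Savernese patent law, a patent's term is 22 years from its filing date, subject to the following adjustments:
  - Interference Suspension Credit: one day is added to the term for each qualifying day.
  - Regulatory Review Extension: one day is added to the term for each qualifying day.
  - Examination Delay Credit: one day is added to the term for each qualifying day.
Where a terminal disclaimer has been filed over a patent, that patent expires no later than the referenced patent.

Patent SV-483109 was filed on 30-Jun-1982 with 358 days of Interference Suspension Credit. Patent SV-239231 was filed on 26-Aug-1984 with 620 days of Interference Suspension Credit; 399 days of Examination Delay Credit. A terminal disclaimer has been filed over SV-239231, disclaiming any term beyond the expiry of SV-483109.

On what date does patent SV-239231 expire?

2005-06-23

Natural term of SV-239231:
  Base: filing + 22 years → 26 August 2006.
  Interference Suspension Credit: +620 days → 7 May 2008.
  Examination Delay Credit: +399 days → 10 June 2009.
Expiry of referenced patent SV-483109:
  Base: filing + 22 years → 30 June 2004.
  Interference Suspension Credit: +358 days → 23 June 2005.
Terminal disclaimer: SV-239231 expires on the earlier of 10 June 2009 and 23 June 2005.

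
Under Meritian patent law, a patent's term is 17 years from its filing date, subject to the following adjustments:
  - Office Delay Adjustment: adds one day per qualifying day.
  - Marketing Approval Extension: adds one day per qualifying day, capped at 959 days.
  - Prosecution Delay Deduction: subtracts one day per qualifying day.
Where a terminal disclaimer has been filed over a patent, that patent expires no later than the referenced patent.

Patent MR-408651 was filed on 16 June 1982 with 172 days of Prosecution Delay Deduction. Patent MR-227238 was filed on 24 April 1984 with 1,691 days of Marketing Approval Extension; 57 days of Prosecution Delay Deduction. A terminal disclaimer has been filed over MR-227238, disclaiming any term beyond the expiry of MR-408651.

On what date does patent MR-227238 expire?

Natural term of MR-227238:
  Base: filing + 17 years → 24 April 2001.
  Marketing Approval Extension: 1691 days claimed exceeds the 959-day cap, so +959 days → 9 December 2003.
  Prosecution Delay Deduction: −57 days → 13 October 2003.
Expiry of referenced patent MR-408651:
  Base: filing + 17 years → 16 June 1999.
  Prosecution Delay Deduction: −172 days → 26 December 1998.
Terminal disclaimer: MR-227238 expires on the earlier of 13 October 2003 and 26 December 1998.

1998-12-26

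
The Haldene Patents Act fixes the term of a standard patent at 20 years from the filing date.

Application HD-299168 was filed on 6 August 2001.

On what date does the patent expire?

Filing date + 20 years → 6 August 2021.

2021-08-06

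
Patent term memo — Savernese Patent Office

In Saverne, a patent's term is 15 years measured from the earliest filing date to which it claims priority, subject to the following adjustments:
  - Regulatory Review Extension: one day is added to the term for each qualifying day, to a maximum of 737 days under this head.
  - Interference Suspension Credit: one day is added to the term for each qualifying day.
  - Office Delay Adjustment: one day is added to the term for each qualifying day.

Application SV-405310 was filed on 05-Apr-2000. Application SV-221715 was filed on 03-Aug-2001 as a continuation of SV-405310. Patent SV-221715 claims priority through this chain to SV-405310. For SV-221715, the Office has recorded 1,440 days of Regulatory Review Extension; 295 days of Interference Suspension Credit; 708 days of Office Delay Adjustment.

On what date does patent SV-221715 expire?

Earliest priority filing: 5 April 2000.
Base term: 5 April 2000 + 15 years → 5 April 2015.
Regulatory Review Extension: 1440 days claimed exceeds the 737-day cap, so +737 days → 11 April 2017.
Interference Suspension Credit: +295 days → 31 January 2018.
Office Delay Adjustment: +708 days → 9 January 2020.

January 9, 2020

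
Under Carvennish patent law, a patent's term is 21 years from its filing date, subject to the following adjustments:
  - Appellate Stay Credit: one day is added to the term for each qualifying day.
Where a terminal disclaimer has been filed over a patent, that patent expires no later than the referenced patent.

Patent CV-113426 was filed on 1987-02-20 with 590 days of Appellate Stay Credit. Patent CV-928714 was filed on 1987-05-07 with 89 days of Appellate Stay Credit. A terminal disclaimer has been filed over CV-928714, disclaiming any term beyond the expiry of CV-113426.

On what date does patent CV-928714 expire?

2008-08-04

Natural term of CV-928714:
  Base: filing + 21 years → 7 May 2008.
  Appellate Stay Credit: +89 days → 4 August 2008.
Expiry of referenced patent CV-113426:
  Base: filing + 21 years → 20 February 2008.
  Appellate Stay Credit: +590 days → 2 October 2009.
Terminal disclaimer: CV-928714 expires on the earlier of 4 August 2008 and 2 October 2009.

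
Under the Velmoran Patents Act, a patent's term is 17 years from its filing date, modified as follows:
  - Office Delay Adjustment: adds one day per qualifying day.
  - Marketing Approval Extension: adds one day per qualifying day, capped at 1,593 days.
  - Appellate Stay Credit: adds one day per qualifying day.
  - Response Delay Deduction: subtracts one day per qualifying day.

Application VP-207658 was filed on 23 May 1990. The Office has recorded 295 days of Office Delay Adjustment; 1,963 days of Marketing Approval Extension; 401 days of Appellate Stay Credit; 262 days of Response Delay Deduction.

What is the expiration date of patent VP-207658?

Base term: filing date + 17 years → 23 May 2007.
Office Delay Adjustment: +295 days → 13 March 2008.
Marketing Approval Extension: 1963 days claimed exceeds the 1593-day cap, so +1593 days → 23 July 2012.
Appellate Stay Credit: +401 days → 28 August 2013.
Response Delay Deduction: −262 days → 9 December 2012.

December 9, 2012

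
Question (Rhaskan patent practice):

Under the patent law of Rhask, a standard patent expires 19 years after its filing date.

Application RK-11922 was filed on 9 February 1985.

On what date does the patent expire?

February 9, 2004

Filing date + 19 years → 9 February 2004.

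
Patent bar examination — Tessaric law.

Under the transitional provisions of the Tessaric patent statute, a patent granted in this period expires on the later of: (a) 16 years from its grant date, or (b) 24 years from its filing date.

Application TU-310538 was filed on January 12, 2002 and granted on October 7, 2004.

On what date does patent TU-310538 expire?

(a) grant + 16 years → 7 October 2020.
(b) filing + 24 years → 12 January 2026.
Later of the two: 12 January 2026.

2026-01-12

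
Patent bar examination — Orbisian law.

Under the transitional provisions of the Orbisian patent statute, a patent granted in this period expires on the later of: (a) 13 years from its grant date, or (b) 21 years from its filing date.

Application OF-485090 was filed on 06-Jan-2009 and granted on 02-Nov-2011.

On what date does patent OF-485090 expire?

(a) grant + 13 years → 2 November 2024.
(b) filing + 21 years → 6 January 2030.
Later of the two: 6 January 2030.

January 6, 2030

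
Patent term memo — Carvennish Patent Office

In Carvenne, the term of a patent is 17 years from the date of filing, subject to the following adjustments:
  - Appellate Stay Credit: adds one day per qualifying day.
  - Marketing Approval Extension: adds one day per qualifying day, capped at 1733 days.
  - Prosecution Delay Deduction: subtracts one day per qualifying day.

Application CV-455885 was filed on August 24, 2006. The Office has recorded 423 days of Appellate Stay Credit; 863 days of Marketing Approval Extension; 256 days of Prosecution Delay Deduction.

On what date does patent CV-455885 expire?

Base term: filing date + 17 years → 24 August 2023.
Appellate Stay Credit: +423 days → 20 October 2024.
Marketing Approval Extension: 863 days (within the 1733-day cap) → +863 days → 2 March 2027.
Prosecution Delay Deduction: −256 days → 19 June 2026.

June 19, 2026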